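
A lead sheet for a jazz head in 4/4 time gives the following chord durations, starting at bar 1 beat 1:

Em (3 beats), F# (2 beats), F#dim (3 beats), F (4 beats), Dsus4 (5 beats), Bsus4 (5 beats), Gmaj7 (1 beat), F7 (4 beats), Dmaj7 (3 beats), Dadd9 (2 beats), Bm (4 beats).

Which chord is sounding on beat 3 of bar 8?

Dadd9

Beat 3 of bar 8 is beat (8−1)×4 + 3 = 31 overall.
Running totals: Em ends at 3, F# ends at 5, F#dim ends at 8, F ends at 12, Dsus4 ends at 17, Bsus4 ends at 22, Gmaj7 ends at 23, F7 ends at 27, Dmaj7 ends at 30, Dadd9 ends at 32.
Beat 31 falls within Dadd9.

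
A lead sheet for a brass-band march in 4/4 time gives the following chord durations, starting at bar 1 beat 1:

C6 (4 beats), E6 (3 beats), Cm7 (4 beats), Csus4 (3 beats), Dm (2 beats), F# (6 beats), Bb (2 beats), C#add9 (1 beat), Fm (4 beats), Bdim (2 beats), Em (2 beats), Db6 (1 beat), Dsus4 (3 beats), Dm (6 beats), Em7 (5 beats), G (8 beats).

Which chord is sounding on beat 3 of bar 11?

Dm

Beat 3 of bar 11 is beat (11−1)×4 + 3 = 43 overall.
Running totals: C6 ends at 4, E6 ends at 7, Cm7 ends at 11, Csus4 ends at 14, Dm ends at 16, F# ends at 22, Bb ends at 24, C#add9 ends at 25, Fm ends at 29, Bdim ends at 31, Em ends at 33, Db6 ends at 34, Dsus4 ends at 37, Dm ends at 43.
Beat 43 falls within Dm.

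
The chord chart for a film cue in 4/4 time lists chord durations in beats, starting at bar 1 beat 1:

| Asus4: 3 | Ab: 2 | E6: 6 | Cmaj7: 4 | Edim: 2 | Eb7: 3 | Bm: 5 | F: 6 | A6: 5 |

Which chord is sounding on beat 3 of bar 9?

A6

Beat 3 of bar 9 is beat (9−1)×4 + 3 = 35 overall.
Running totals: Asus4 ends at 3, Ab ends at 5, E6 ends at 11, Cmaj7 ends at 15, Edim ends at 17, Eb7 ends at 20, Bm ends at 25, F ends at 31, A6 ends at 36.
Beat 35 falls within A6.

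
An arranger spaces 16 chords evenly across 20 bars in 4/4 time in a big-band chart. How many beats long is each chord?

20 bars × 4 beats/bar = 80 beats total.
80 beats ÷ 16 chords = 5 beats per chord.

5 beats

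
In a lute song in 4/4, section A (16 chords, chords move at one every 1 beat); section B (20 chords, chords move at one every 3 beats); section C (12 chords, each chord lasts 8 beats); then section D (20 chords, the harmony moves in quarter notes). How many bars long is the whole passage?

A: 16 × 1 = 16 beats = 4 bars.
B: 20 × 3 = 60 beats = 15 bars.
C: 12 × 8 = 96 beats = 24 bars.
D: 20 × 1 = 20 beats = 5 bars.
Total: 4 + 15 + 24 + 5 = 48 bars.

48 bars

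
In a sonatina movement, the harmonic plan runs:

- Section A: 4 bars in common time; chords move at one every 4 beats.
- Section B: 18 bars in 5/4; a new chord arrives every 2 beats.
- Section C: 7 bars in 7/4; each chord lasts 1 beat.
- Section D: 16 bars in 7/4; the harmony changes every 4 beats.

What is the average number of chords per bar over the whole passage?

A: 4 bars of 4 beats is 16 beats; at 4 beats each that's 4 chords.
B: 18 bars of 5 beats is 90 beats; at 2 beats each that's 45 chords.
C: 7 bars of 7 beats is 49 beats; at 1 beat each that's 49 chords.
D: 16 bars of 7 beats is 112 beats; at 4 beats each that's 28 chords.
Overall: 126 chords over 45 bars → 126/45 = 2.8 chords per bar.

2.8 chords per bar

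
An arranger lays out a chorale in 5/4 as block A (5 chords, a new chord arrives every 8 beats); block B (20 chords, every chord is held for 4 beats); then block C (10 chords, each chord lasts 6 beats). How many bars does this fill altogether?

A: 5 × 8 = 40 beats = 8 bars.
B: 20 × 4 = 80 beats = 16 bars.
C: 10 × 6 = 60 beats = 12 bars.
Total: 8 + 16 + 12 = 36 bars.

36 bars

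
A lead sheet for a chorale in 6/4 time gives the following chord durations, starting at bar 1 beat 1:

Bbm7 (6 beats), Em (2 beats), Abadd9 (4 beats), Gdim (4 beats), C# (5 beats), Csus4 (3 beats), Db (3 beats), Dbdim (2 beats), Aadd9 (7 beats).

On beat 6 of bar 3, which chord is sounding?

Beat 6 of bar 3 is beat (3−1)×6 + 6 = 18 overall.
Running totals: Bbm7 ends at 6, Em ends at 8, Abadd9 ends at 12, Gdim ends at 16, C# ends at 21.
Beat 18 falls within C#.

C#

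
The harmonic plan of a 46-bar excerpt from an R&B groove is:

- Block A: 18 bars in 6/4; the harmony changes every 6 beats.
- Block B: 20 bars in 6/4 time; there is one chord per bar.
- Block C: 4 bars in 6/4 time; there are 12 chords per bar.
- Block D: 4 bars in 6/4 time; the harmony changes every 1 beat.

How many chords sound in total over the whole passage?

110 chords

A: 18·6 = 108 beats, 108/6 = 18 chords.
B: 20·6 = 120 beats, 120/6 = 20 chords.
C: 4·6 = 24 beats, 24/0.5 = 48 chords.
D: 4·6 = 24 beats, 24/1 = 24 chords.
Total: 18 + 20 + 48 + 24 = 110.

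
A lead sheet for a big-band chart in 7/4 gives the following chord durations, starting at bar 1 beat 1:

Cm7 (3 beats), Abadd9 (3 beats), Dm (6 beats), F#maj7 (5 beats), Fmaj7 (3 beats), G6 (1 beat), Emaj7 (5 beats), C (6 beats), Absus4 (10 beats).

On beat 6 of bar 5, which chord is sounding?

Beat 6 of bar 5 is beat (5−1)×7 + 6 = 34 overall.
Running totals: Cm7 ends at 3, Abadd9 ends at 6, Dm ends at 12, F#maj7 ends at 17, Fmaj7 ends at 20, G6 ends at 21, Emaj7 ends at 26, C ends at 32, Absus4 ends at 42.
Beat 34 falls within Absus4.

Absus4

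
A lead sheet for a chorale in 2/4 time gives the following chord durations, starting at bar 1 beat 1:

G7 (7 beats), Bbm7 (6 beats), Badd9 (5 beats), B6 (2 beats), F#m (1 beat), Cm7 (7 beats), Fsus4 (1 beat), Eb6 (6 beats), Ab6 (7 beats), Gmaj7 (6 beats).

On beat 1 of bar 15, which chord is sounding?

Fsus4

Beat 1 of bar 15 is beat (15−1)×2 + 1 = 29 overall.
Running totals: G7 ends at 7, Bbm7 ends at 13, Badd9 ends at 18, B6 ends at 20, F#m ends at 21, Cm7 ends at 28, Fsus4 ends at 29.
Beat 29 falls within Fsus4.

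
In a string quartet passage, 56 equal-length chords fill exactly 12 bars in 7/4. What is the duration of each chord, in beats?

12 bars × 7 beats/bar = 84 beats total.
84 beats ÷ 56 chords = 1.5 beats per chord.
(That is a dotted quarter note.)

1.5 beats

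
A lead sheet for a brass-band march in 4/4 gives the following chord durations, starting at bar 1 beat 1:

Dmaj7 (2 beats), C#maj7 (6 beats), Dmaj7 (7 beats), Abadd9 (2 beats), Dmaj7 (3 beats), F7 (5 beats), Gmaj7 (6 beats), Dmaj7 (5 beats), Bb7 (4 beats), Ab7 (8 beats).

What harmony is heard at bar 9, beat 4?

Beat 4 of bar 9 is beat (9−1)×4 + 4 = 36 overall.
Running totals: Dmaj7 ends at 2, C#maj7 ends at 8, Dmaj7 ends at 15, Abadd9 ends at 17, Dmaj7 ends at 20, F7 ends at 25, Gmaj7 ends at 31, Dmaj7 ends at 36.
Beat 36 falls within Dmaj7.

Dmaj7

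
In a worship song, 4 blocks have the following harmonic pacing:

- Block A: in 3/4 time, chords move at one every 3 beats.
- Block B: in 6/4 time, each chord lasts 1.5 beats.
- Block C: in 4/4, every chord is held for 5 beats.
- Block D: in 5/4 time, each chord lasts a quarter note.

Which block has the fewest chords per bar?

A: 3/3 = 1 chord/bar.
B: 6/1.5 = 4 chords/bar.
C: 4/5 = 0.8 chords/bar.
D: 5/1 = 5 chords/bar.
Slowest is C at 0.8 chords/bar.

Block C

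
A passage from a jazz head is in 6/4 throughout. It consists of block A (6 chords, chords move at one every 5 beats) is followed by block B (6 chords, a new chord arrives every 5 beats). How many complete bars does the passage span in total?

A: 6 × 5 = 30 beats = 5 bars.
B: 6 × 5 = 30 beats = 5 bars.
Total: 5 + 5 = 10 bars.

10 bars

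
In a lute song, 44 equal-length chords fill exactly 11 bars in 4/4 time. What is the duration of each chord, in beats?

1 beat

11 bars × 4 beats/bar = 44 beats total.
44 beats ÷ 44 chords = 1 beats per chord.
(That is a quarter note.)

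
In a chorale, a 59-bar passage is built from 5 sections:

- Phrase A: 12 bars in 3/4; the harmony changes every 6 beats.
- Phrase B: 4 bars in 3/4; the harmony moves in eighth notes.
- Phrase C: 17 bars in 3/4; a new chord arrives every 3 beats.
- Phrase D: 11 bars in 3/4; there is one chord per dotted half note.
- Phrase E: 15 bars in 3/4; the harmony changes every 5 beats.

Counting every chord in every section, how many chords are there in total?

67 chords

A: 12·3 = 36 beats, 36/6 = 6 chords.
B: 4·3 = 12 beats, 12/0.5 = 24 chords.
C: 17·3 = 51 beats, 51/3 = 17 chords.
D: 11·3 = 33 beats, 33/3 = 11 chords.
E: 15·3 = 45 beats, 45/5 = 9 chords.
Total: 6 + 24 + 17 + 11 + 9 = 67.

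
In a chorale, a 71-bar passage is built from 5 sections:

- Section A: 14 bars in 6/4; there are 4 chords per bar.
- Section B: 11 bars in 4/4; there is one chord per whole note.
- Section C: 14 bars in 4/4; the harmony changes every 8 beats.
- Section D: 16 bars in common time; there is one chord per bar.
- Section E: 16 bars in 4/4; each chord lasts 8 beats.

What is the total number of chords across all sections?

98 chords

A has 84 beats and chords last 1.5 each, so 56 chords.
B has 44 beats and chords last 4 each, so 11 chords.
C has 56 beats and chords last 8 each, so 7 chords.
D has 64 beats and chords last 4 each, so 16 chords.
E has 64 beats and chords last 8 each, so 8 chords.
Total: 56 + 11 + 7 + 16 + 8 = 98.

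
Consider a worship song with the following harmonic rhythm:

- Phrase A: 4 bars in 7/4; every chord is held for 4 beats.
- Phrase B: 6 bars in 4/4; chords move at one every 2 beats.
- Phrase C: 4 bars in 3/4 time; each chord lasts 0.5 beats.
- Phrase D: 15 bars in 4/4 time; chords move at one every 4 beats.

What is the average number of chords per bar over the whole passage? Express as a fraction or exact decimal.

2 chords per bar

A: 4 × 7 = 28 beats ÷ 4 = 7 chords.
B: 6 × 4 = 24 beats ÷ 2 = 12 chords.
C: 4 × 3 = 12 beats ÷ 0.5 = 24 chords.
D: 15 × 4 = 60 beats ÷ 4 = 15 chords.
Overall: 58 chords over 29 bars → 58/29 = 2 chords per bar.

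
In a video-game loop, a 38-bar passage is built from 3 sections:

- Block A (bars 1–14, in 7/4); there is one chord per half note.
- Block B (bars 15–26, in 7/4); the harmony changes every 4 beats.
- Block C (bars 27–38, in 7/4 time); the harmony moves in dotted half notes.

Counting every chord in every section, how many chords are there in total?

98 chords

A: 14 bars × 7 beats = 98 beats; 2 beats/chord → 49 chords.
B: 12 bars × 7 beats = 84 beats; 4 beats/chord → 21 chords.
C: 12 bars × 7 beats = 84 beats; 3 beats/chord → 28 chords.
Total: 49 + 21 + 28 = 98.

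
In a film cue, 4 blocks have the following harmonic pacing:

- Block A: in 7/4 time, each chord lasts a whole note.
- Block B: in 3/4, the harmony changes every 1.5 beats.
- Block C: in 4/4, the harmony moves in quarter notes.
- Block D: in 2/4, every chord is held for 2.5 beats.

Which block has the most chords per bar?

Block C

A: each chord is 4 beats in 7/4, so 1.75 per bar.
B: each chord is 1.5 beats in 3/4, so 2 per bar.
C: each chord is 1 beat in 4/4, so 4 per bar.
D: each chord is 2.5 beats in 2/4, so 0.8 per bar.
Fastest is C at 4 chords/bar.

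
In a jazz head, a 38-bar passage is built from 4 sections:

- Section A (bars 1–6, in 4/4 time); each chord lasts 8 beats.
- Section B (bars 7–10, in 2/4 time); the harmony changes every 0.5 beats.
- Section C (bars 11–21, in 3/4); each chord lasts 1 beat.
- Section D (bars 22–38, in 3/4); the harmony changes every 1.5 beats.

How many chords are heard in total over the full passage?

86 chords

A: 6·4 = 24 beats, 24/8 = 3 chords.
B: 4·2 = 8 beats, 8/0.5 = 16 chords.
C: 11·3 = 33 beats, 33/1 = 33 chords.
D: 17·3 = 51 beats, 51/1.5 = 34 chords.
Total: 3 + 16 + 33 + 34 = 86.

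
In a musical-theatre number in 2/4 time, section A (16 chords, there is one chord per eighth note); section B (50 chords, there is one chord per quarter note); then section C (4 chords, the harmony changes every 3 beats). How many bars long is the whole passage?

35 bars

A: 16 × 0.5 = 8 beats = 4 bars.
B: 50 × 1 = 50 beats = 25 bars.
C: 4 × 3 = 12 beats = 6 bars.
Total: 4 + 25 + 6 = 35 bars.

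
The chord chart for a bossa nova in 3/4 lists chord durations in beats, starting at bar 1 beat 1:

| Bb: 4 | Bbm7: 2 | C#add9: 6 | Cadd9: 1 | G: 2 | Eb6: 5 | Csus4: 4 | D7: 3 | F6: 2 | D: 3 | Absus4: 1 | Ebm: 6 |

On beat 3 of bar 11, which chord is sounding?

Absus4

Beat 3 of bar 11 is beat (11−1)×3 + 3 = 33 overall.
Running totals: Bb ends at 4, Bbm7 ends at 6, C#add9 ends at 12, Cadd9 ends at 13, G ends at 15, Eb6 ends at 20, Csus4 ends at 24, D7 ends at 27, F6 ends at 29, D ends at 32, Absus4 ends at 33.
Beat 33 falls within Absus4.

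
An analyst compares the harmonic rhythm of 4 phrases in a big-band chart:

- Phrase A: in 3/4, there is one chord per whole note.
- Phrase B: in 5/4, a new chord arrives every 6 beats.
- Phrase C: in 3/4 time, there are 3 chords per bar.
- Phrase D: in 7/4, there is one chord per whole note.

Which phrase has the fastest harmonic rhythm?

A: 3/4 = 0.75 chords/bar.
B: 5/6 = 5/6 chords/bar.
C: 3/1 = 3 chords/bar.
D: 7/4 = 1.75 chords/bar.
Fastest is C at 3 chords/bar.

Phrase C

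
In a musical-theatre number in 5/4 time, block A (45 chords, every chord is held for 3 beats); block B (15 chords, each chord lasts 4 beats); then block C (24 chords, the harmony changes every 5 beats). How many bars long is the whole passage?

A: 45 × 3 = 135 beats = 27 bars.
B: 15 × 4 = 60 beats = 12 bars.
C: 24 × 5 = 120 beats = 24 bars.
Total: 27 + 12 + 24 = 63 bars.

63 bars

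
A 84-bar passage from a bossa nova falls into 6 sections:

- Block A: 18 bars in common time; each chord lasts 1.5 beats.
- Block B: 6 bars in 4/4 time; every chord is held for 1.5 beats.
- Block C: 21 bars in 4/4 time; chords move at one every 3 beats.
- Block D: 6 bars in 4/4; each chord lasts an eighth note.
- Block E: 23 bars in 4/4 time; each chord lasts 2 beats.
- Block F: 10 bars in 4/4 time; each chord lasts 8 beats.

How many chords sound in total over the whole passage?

191 chords

A has 72 beats and chords last 1.5 each, so 48 chords.
B has 24 beats and chords last 1.5 each, so 16 chords.
C has 84 beats and chords last 3 each, so 28 chords.
D has 24 beats and chords last 0.5 each, so 48 chords.
E has 92 beats and chords last 2 each, so 46 chords.
F has 40 beats and chords last 8 each, so 5 chords.
Total: 48 + 16 + 28 + 48 + 46 + 5 = 191.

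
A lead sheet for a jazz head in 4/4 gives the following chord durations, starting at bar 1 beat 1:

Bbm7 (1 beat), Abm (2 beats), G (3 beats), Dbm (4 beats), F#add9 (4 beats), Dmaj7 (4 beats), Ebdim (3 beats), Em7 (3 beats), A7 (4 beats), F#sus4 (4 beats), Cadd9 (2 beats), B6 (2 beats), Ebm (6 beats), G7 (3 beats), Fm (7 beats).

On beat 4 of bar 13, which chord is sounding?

Beat 4 of bar 13 is beat (13−1)×4 + 4 = 52 overall.
Running totals: Bbm7 ends at 1, Abm ends at 3, G ends at 6, Dbm ends at 10, F#add9 ends at 14, Dmaj7 ends at 18, Ebdim ends at 21, Em7 ends at 24, A7 ends at 28, F#sus4 ends at 32, Cadd9 ends at 34, B6 ends at 36, Ebm ends at 42, G7 ends at 45, Fm ends at 52.
Beat 52 falls within Fm.

Fm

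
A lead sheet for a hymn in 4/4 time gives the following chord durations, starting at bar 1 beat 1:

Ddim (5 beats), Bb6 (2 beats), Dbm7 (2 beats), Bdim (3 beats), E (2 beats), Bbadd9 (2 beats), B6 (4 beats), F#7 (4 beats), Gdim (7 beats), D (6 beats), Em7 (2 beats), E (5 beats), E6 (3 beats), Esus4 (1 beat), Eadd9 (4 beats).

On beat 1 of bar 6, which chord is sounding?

F#7

Beat 1 of bar 6 is beat (6−1)×4 + 1 = 21 overall.
Running totals: Ddim ends at 5, Bb6 ends at 7, Dbm7 ends at 9, Bdim ends at 12, E ends at 14, Bbadd9 ends at 16, B6 ends at 20, F#7 ends at 24.
Beat 21 falls within F#7.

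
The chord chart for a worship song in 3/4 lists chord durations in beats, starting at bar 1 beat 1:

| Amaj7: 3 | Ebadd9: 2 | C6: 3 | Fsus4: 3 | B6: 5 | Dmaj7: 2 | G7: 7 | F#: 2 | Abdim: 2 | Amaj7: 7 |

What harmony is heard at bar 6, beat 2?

Beat 2 of bar 6 is beat (6−1)×3 + 2 = 17 overall.
Running totals: Amaj7 ends at 3, Ebadd9 ends at 5, C6 ends at 8, Fsus4 ends at 11, B6 ends at 16, Dmaj7 ends at 18.
Beat 17 falls within Dmaj7.

Dmaj7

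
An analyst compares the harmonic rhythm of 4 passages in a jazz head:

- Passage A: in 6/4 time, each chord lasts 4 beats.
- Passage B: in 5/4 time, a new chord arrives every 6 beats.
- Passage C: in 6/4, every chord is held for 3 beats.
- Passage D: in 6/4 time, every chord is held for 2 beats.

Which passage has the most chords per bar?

Passage D

A: each chord is 4 beats in 6/4, so 1.5 per bar.
B: each chord is 6 beats in 5/4, so 5/6 per bar.
C: each chord is 3 beats in 6/4, so 2 per bar.
D: each chord is 2 beats in 6/4, so 3 per bar.
Fastest is D at 3 chords/bar.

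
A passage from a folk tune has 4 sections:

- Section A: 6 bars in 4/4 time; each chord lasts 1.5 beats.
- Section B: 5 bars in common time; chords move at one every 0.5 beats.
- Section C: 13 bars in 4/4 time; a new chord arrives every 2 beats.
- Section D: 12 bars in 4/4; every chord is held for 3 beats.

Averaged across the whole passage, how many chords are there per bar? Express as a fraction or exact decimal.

A: 6 bars of 4 beats is 24 beats; at 1.5 beats each that's 16 chords.
B: 5 bars of 4 beats is 20 beats; at 0.5 beats each that's 40 chords.
C: 13 bars of 4 beats is 52 beats; at 2 beats each that's 26 chords.
D: 12 bars of 4 beats is 48 beats; at 3 beats each that's 16 chords.
Overall: 98 chords over 36 bars → 98/36 = 49/18 chords per bar.

49/18 chords per bar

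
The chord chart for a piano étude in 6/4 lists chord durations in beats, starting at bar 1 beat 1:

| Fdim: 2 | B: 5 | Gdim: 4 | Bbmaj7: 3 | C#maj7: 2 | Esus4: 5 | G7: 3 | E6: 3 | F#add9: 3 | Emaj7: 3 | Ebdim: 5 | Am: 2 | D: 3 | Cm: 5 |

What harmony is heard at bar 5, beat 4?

Beat 4 of bar 5 is beat (5−1)×6 + 4 = 28 overall.
Running totals: Fdim ends at 2, B ends at 7, Gdim ends at 11, Bbmaj7 ends at 14, C#maj7 ends at 16, Esus4 ends at 21, G7 ends at 24, E6 ends at 27, F#add9 ends at 30.
Beat 28 falls within F#add9.

F#add9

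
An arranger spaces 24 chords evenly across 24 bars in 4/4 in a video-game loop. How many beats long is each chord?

24 bars × 4 beats/bar = 96 beats total.
96 beats ÷ 24 chords = 4 beats per chord.
(That is a whole note.)

4 beats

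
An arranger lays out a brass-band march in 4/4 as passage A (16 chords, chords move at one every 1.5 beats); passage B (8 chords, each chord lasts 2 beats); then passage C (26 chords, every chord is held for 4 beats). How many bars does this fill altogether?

36 bars

A: 16 × 1.5 = 24 beats = 6 bars.
B: 8 × 2 = 16 beats = 4 bars.
C: 26 × 4 = 104 beats = 26 bars.
Total: 6 + 4 + 26 = 36 bars.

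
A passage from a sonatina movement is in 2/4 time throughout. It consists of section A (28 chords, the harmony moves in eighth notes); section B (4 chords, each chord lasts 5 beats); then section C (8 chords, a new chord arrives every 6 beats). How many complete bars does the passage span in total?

A: 28 × 0.5 = 14 beats = 7 bars.
B: 4 × 5 = 20 beats = 10 bars.
C: 8 × 6 = 48 beats = 24 bars.
Total: 7 + 10 + 24 = 41 bars.

41 bars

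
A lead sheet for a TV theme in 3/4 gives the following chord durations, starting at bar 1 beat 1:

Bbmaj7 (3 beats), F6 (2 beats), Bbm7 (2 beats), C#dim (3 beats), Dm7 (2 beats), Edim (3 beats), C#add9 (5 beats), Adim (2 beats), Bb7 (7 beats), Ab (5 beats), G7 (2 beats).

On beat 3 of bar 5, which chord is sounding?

Beat 3 of bar 5 is beat (5−1)×3 + 3 = 15 overall.
Running totals: Bbmaj7 ends at 3, F6 ends at 5, Bbm7 ends at 7, C#dim ends at 10, Dm7 ends at 12, Edim ends at 15.
Beat 15 falls within Edim.

Edim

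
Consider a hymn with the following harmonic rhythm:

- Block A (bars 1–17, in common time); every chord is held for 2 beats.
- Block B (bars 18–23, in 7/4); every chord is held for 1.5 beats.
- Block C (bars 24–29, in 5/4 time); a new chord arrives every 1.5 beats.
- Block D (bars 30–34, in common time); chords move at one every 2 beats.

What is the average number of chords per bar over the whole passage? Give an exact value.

46/17 chords per bar

A: 17 bars of 4 beats is 68 beats; at 2 beats each that's 34 chords.
B: 6 bars of 7 beats is 42 beats; at 1.5 beats each that's 28 chords.
C: 6 bars of 5 beats is 30 beats; at 1.5 beats each that's 20 chords.
D: 5 bars of 4 beats is 20 beats; at 2 beats each that's 10 chords.
Overall: 92 chords over 34 bars → 92/34 = 46/17 chords per bar.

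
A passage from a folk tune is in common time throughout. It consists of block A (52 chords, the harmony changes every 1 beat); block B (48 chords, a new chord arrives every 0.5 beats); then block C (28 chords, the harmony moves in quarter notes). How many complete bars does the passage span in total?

26 bars

A: 52 × 1 = 52 beats = 13 bars.
B: 48 × 0.5 = 24 beats = 6 bars.
C: 28 × 1 = 28 beats = 7 bars.
Total: 13 + 6 + 7 = 26 bars.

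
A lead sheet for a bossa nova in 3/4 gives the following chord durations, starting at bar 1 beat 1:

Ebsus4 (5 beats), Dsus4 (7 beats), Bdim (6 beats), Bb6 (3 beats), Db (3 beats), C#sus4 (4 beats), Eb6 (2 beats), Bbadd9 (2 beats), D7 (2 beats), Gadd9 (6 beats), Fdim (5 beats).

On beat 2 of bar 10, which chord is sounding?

Beat 2 of bar 10 is beat (10−1)×3 + 2 = 29 overall.
Running totals: Ebsus4 ends at 5, Dsus4 ends at 12, Bdim ends at 18, Bb6 ends at 21, Db ends at 24, C#sus4 ends at 28, Eb6 ends at 30.
Beat 29 falls within Eb6.

Eb6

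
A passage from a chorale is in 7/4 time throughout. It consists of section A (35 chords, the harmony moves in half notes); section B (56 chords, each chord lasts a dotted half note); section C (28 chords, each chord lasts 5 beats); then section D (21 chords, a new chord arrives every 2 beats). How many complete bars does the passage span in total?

60 bars

A: 35 × 2 = 70 beats = 10 bars.
B: 56 × 3 = 168 beats = 24 bars.
C: 28 × 5 = 140 beats = 20 bars.
D: 21 × 2 = 42 beats = 6 bars.
Total: 10 + 24 + 20 + 6 = 60 bars.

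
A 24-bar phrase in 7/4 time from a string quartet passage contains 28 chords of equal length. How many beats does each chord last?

6 beats

24 bars × 7 beats/bar = 168 beats total.
168 beats ÷ 28 chords = 6 beats per chord.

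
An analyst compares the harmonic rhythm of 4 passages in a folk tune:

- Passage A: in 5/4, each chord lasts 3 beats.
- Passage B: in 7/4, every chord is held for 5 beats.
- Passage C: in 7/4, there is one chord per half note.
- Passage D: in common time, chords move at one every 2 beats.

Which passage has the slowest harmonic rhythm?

A: each chord is 3 beats in 5/4, so 5/3 per bar.
B: each chord is 5 beats in 7/4, so 1.4 per bar.
C: each chord is 2 beats in 7/4, so 3.5 per bar.
D: each chord is 2 beats in 4/4, so 2 per bar.
Slowest is B at 1.4 chords/bar.

Passage B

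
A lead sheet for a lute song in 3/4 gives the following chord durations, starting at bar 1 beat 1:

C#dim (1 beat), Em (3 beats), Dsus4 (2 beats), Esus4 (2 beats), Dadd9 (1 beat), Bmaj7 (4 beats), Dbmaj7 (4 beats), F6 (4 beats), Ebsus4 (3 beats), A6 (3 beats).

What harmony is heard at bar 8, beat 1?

Ebsus4

Beat 1 of bar 8 is beat (8−1)×3 + 1 = 22 overall.
Running totals: C#dim ends at 1, Em ends at 4, Dsus4 ends at 6, Esus4 ends at 8, Dadd9 ends at 9, Bmaj7 ends at 13, Dbmaj7 ends at 17, F6 ends at 21, Ebsus4 ends at 24.
Beat 22 falls within Ebsus4.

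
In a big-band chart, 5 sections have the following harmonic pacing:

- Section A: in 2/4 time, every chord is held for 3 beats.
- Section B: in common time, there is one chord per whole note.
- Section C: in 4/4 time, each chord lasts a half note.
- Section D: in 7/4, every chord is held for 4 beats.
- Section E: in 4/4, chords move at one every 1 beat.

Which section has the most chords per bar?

A: 2 beats/bar ÷ 3 beats/chord = 2/3 chords/bar.
B: 4 beats/bar ÷ 4 beats/chord = 1 chord/bar.
C: 4 beats/bar ÷ 2 beats/chord = 2 chords/bar.
D: 7 beats/bar ÷ 4 beats/chord = 1.75 chords/bar.
E: 4 beats/bar ÷ 1 beat/chord = 4 chords/bar.
Fastest is E at 4 chords/bar.

Section E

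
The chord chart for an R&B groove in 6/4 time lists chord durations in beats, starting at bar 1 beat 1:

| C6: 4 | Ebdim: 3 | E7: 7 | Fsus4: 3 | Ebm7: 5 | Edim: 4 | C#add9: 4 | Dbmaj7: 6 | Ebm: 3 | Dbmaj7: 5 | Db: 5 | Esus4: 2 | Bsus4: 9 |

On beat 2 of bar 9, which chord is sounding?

Beat 2 of bar 9 is beat (9−1)×6 + 2 = 50 overall.
Running totals: C6 ends at 4, Ebdim ends at 7, E7 ends at 14, Fsus4 ends at 17, Ebm7 ends at 22, Edim ends at 26, C#add9 ends at 30, Dbmaj7 ends at 36, Ebm ends at 39, Dbmaj7 ends at 44, Db ends at 49, Esus4 ends at 51.
Beat 50 falls within Esus4.

Esus4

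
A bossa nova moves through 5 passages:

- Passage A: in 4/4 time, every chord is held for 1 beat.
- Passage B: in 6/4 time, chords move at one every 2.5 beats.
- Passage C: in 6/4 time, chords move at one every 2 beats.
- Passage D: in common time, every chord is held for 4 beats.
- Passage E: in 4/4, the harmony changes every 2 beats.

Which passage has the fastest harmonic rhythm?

A: 4 beats/bar ÷ 1 beat/chord = 4 chords/bar.
B: 6 beats/bar ÷ 2.5 beats/chord = 2.4 chords/bar.
C: 6 beats/bar ÷ 2 beats/chord = 3 chords/bar.
D: 4 beats/bar ÷ 4 beats/chord = 1 chord/bar.
E: 4 beats/bar ÷ 2 beats/chord = 2 chords/bar.
Fastest is A at 4 chords/bar.

Passage A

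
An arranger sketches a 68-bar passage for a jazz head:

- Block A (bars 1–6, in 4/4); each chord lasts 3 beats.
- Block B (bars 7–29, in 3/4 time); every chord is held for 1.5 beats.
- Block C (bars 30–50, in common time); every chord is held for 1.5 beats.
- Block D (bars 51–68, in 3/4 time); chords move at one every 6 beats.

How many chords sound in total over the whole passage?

119 chords

A: 6 bars × 4 beats = 24 beats; 3 beats/chord → 8 chords.
B: 23 bars × 3 beats = 69 beats; 1.5 beats/chord → 46 chords.
C: 21 bars × 4 beats = 84 beats; 1.5 beats/chord → 56 chords.
D: 18 bars × 3 beats = 54 beats; 6 beats/chord → 9 chords.
Total: 8 + 46 + 56 + 9 = 119.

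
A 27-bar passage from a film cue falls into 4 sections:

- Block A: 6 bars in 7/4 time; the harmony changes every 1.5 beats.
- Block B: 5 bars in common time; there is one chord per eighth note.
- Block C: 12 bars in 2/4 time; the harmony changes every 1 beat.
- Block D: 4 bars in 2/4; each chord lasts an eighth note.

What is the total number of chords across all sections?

A: 6·7 = 42 beats, 42/1.5 = 28 chords.
B: 5·4 = 20 beats, 20/0.5 = 40 chords.
C: 12·2 = 24 beats, 24/1 = 24 chords.
D: 4·2 = 8 beats, 8/0.5 = 16 chords.
Total: 28 + 40 + 24 + 16 = 108.

108 chords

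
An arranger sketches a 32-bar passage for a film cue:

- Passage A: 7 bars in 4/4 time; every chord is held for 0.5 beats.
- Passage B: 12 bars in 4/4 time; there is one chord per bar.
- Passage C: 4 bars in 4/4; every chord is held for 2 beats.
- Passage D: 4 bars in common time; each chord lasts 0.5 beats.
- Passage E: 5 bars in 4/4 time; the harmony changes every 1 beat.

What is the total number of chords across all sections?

A: 7·4 = 28 beats, 28/0.5 = 56 chords.
B: 12·4 = 48 beats, 48/4 = 12 chords.
C: 4·4 = 16 beats, 16/2 = 8 chords.
D: 4·4 = 16 beats, 16/0.5 = 32 chords.
E: 5·4 = 20 beats, 20/1 = 20 chords.
Total: 56 + 12 + 8 + 32 + 20 = 128.

128 chords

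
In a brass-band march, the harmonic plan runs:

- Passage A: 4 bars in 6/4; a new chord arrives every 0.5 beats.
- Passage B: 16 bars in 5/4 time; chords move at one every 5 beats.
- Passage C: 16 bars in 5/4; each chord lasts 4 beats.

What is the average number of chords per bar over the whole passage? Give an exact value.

7/3 chords per bar

A: 4 × 6 = 24 beats ÷ 0.5 = 48 chords.
B: 16 × 5 = 80 beats ÷ 5 = 16 chords.
C: 16 × 5 = 80 beats ÷ 4 = 20 chords.
Overall: 84 chords over 36 bars → 84/36 = 7/3 chords per bar.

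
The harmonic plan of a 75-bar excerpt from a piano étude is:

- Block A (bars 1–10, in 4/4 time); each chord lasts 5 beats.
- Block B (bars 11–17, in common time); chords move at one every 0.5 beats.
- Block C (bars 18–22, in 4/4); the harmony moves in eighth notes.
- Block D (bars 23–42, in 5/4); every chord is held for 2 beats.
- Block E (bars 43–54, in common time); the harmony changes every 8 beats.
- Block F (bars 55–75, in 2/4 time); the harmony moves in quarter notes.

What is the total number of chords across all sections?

A has 40 beats and chords last 5 each, so 8 chords.
B has 28 beats and chords last 0.5 each, so 56 chords.
C has 20 beats and chords last 0.5 each, so 40 chords.
D has 100 beats and chords last 2 each, so 50 chords.
E has 48 beats and chords last 8 each, so 6 chords.
F has 42 beats and chords last 1 each, so 42 chords.
Total: 8 + 56 + 40 + 50 + 6 + 42 = 202.

202 chords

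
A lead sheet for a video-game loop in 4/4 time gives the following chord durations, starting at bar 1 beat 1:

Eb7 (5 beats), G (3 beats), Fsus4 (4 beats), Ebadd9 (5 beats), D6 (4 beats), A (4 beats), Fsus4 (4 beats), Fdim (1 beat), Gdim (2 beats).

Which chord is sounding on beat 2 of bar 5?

Beat 2 of bar 5 is beat (5−1)×4 + 2 = 18 overall.
Running totals: Eb7 ends at 5, G ends at 8, Fsus4 ends at 12, Ebadd9 ends at 17, D6 ends at 21.
Beat 18 falls within D6.

D6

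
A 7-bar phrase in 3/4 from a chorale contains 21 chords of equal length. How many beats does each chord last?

7 bars × 3 beats/bar = 21 beats total.
21 beats ÷ 21 chords = 1 beats per chord.
(That is a quarter note.)

1 beat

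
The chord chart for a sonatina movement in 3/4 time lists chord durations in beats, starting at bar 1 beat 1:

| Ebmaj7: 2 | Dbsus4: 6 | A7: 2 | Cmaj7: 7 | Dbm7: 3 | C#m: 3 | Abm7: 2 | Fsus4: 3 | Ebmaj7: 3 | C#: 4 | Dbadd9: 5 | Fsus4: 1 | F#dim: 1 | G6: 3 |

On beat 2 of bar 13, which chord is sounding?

Beat 2 of bar 13 is beat (13−1)×3 + 2 = 38 overall.
Running totals: Ebmaj7 ends at 2, Dbsus4 ends at 8, A7 ends at 10, Cmaj7 ends at 17, Dbm7 ends at 20, C#m ends at 23, Abm7 ends at 25, Fsus4 ends at 28, Ebmaj7 ends at 31, C# ends at 35, Dbadd9 ends at 40.
Beat 38 falls within Dbadd9.

Dbadd9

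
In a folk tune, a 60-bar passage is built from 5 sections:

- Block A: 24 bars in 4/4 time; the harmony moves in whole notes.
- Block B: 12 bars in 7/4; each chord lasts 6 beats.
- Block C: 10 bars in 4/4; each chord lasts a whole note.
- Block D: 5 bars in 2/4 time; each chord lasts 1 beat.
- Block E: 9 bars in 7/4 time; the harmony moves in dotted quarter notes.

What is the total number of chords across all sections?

100 chords

A: 24 bars × 4 beats = 96 beats; 4 beats/chord → 24 chords.
B: 12 bars × 7 beats = 84 beats; 6 beats/chord → 14 chords.
C: 10 bars × 4 beats = 40 beats; 4 beats/chord → 10 chords.
D: 5 bars × 2 beats = 10 beats; 1 beat/chord → 10 chords.
E: 9 bars × 7 beats = 63 beats; 1.5 beats/chord → 42 chords.
Total: 24 + 14 + 10 + 10 + 42 = 100.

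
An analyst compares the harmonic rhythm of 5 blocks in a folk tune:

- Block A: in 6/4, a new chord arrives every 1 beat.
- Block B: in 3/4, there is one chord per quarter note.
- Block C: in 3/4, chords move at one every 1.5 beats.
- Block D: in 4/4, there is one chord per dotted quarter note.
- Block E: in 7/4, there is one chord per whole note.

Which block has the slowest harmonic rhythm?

Block E

A: 6 beats/bar ÷ 1 beat/chord = 6 chords/bar.
B: 3 beats/bar ÷ 1 beat/chord = 3 chords/bar.
C: 3 beats/bar ÷ 1.5 beats/chord = 2 chords/bar.
D: 4 beats/bar ÷ 1.5 beats/chord = 8/3 chords/bar.
E: 7 beats/bar ÷ 4 beats/chord = 1.75 chords/bar.
Slowest is E at 1.75 chords/bar.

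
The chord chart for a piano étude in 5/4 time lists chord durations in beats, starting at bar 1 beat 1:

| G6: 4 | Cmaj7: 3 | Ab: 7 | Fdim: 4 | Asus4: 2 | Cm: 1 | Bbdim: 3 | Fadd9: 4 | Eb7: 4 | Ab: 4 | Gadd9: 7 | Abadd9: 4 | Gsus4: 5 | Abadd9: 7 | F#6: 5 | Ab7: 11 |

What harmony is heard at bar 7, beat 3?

Beat 3 of bar 7 is beat (7−1)×5 + 3 = 33 overall.
Running totals: G6 ends at 4, Cmaj7 ends at 7, Ab ends at 14, Fdim ends at 18, Asus4 ends at 20, Cm ends at 21, Bbdim ends at 24, Fadd9 ends at 28, Eb7 ends at 32, Ab ends at 36.
Beat 33 falls within Ab.

Ab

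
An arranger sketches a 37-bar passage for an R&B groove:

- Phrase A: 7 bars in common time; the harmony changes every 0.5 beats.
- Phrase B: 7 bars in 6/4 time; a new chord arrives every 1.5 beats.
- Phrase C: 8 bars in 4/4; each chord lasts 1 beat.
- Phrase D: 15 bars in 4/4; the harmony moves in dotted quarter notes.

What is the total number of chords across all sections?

A: 7·4 = 28 beats, 28/0.5 = 56 chords.
B: 7·6 = 42 beats, 42/1.5 = 28 chords.
C: 8·4 = 32 beats, 32/1 = 32 chords.
D: 15·4 = 60 beats, 60/1.5 = 40 chords.
Total: 56 + 28 + 32 + 40 = 156.

156 chords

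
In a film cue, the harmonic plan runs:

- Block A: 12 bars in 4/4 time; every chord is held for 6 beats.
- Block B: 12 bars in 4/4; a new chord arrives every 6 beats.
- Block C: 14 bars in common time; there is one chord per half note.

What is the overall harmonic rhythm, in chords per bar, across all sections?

22/19 chords per bar

A: 12 × 4 = 48 beats ÷ 6 = 8 chords.
B: 12 × 4 = 48 beats ÷ 6 = 8 chords.
C: 14 × 4 = 56 beats ÷ 2 = 28 chords.
Overall: 44 chords over 38 bars → 44/38 = 22/19 chords per bar.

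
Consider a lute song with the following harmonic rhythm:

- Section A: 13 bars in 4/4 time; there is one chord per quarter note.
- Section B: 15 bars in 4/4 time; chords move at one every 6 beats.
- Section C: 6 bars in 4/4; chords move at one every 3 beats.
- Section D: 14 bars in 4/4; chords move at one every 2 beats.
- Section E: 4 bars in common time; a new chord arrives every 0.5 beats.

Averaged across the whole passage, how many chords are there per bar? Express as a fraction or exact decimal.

A: 13 bars of 4 beats is 52 beats; at 1 beat each that's 52 chords.
B: 15 bars of 4 beats is 60 beats; at 6 beats each that's 10 chords.
C: 6 bars of 4 beats is 24 beats; at 3 beats each that's 8 chords.
D: 14 bars of 4 beats is 56 beats; at 2 beats each that's 28 chords.
E: 4 bars of 4 beats is 16 beats; at 0.5 beats each that's 32 chords.
Overall: 130 chords over 52 bars → 130/52 = 2.5 chords per bar.

2.5 chords per bar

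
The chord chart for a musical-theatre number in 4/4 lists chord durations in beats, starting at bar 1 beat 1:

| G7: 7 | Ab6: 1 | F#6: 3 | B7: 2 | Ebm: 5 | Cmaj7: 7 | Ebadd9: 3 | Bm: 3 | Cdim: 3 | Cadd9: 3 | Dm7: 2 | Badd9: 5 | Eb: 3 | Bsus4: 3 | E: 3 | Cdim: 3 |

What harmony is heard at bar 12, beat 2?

Beat 2 of bar 12 is beat (12−1)×4 + 2 = 46 overall.
Running totals: G7 ends at 7, Ab6 ends at 8, F#6 ends at 11, B7 ends at 13, Ebm ends at 18, Cmaj7 ends at 25, Ebadd9 ends at 28, Bm ends at 31, Cdim ends at 34, Cadd9 ends at 37, Dm7 ends at 39, Badd9 ends at 44, Eb ends at 47.
Beat 46 falls within Eb.

Eb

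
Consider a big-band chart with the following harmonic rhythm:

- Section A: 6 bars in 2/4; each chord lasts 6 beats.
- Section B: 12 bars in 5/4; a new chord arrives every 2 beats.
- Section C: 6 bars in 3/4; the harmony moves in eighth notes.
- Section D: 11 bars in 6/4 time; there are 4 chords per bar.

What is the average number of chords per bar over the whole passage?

3.2 chords per bar

A: 6 bars of 2 beats is 12 beats; at 6 beats each that's 2 chords.
B: 12 bars of 5 beats is 60 beats; at 2 beats each that's 30 chords.
C: 6 bars of 3 beats is 18 beats; at 0.5 beats each that's 36 chords.
D: 11 bars of 6 beats is 66 beats; at 1.5 beats each that's 44 chords.
Overall: 112 chords over 35 bars → 112/35 = 3.2 chords per bar.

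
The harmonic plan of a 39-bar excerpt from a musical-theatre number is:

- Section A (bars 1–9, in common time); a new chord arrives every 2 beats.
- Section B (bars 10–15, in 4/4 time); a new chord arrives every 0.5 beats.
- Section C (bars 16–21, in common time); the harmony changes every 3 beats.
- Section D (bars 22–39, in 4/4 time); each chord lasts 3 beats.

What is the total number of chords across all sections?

A has 36 beats and chords last 2 each, so 18 chords.
B has 24 beats and chords last 0.5 each, so 48 chords.
C has 24 beats and chords last 3 each, so 8 chords.
D has 72 beats and chords last 3 each, so 24 chords.
Total: 18 + 48 + 8 + 24 = 98.

98 chords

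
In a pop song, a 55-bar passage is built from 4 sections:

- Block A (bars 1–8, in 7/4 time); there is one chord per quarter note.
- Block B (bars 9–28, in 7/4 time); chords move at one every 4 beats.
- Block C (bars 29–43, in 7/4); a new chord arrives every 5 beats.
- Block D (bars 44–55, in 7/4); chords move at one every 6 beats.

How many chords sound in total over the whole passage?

A: 8·7 = 56 beats, 56/1 = 56 chords.
B: 20·7 = 140 beats, 140/4 = 35 chords.
C: 15·7 = 105 beats, 105/5 = 21 chords.
D: 12·7 = 84 beats, 84/6 = 14 chords.
Total: 56 + 35 + 21 + 14 = 126.

126 chords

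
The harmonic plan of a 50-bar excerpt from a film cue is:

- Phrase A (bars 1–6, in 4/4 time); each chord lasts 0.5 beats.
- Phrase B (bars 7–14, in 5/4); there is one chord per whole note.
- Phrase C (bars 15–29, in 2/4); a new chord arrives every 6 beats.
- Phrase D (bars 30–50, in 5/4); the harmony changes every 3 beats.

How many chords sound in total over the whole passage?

98 chords

A: 6·4 = 24 beats, 24/0.5 = 48 chords.
B: 8·5 = 40 beats, 40/4 = 10 chords.
C: 15·2 = 30 beats, 30/6 = 5 chords.
D: 21·5 = 105 beats, 105/3 = 35 chords.
Total: 48 + 10 + 5 + 35 = 98.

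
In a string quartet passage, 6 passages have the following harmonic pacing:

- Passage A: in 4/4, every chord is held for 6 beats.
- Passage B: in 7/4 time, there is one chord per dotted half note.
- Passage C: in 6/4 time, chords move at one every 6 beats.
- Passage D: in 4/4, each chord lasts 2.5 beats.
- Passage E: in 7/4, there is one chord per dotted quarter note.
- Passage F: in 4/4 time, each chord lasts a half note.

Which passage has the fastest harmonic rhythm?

A: 4 beats/bar ÷ 6 beats/chord = 2/3 chords/bar.
B: 7 beats/bar ÷ 3 beats/chord = 7/3 chords/bar.
C: 6 beats/bar ÷ 6 beats/chord = 1 chord/bar.
D: 4 beats/bar ÷ 2.5 beats/chord = 1.6 chords/bar.
E: 7 beats/bar ÷ 1.5 beats/chord = 14/3 chords/bar.
F: 4 beats/bar ÷ 2 beats/chord = 2 chords/bar.
Fastest is E at 14/3 chords/bar.

Passage E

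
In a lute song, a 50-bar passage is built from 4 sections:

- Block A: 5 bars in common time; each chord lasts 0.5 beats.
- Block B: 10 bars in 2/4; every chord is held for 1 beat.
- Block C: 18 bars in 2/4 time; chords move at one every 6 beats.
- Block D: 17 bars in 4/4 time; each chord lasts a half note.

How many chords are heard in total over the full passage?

A: 5·4 = 20 beats, 20/0.5 = 40 chords.
B: 10·2 = 20 beats, 20/1 = 20 chords.
C: 18·2 = 36 beats, 36/6 = 6 chords.
D: 17·4 = 68 beats, 68/2 = 34 chords.
Total: 40 + 20 + 6 + 34 = 100.

100 chords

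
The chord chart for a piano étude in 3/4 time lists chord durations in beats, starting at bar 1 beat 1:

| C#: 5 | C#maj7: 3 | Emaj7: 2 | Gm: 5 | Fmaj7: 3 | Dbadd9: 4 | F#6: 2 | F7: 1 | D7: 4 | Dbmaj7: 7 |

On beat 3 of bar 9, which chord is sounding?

Beat 3 of bar 9 is beat (9−1)×3 + 3 = 27 overall.
Running totals: C# ends at 5, C#maj7 ends at 8, Emaj7 ends at 10, Gm ends at 15, Fmaj7 ends at 18, Dbadd9 ends at 22, F#6 ends at 24, F7 ends at 25, D7 ends at 29.
Beat 27 falls within D7.

D7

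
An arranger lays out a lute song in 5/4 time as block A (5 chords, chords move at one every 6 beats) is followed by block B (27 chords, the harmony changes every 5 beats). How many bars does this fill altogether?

33 bars

A: 5 × 6 = 30 beats = 6 bars.
B: 27 × 5 = 135 beats = 27 bars.
Total: 6 + 27 = 33 bars.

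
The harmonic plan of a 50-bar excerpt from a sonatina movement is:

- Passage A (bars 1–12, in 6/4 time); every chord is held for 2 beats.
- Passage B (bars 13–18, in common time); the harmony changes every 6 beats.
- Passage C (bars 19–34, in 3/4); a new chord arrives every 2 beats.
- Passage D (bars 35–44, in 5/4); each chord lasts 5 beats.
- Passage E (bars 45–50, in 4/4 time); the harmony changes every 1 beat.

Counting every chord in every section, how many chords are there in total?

98 chords

A has 72 beats and chords last 2 each, so 36 chords.
B has 24 beats and chords last 6 each, so 4 chords.
C has 48 beats and chords last 2 each, so 24 chords.
D has 50 beats and chords last 5 each, so 10 chords.
E has 24 beats and chords last 1 each, so 24 chords.
Total: 36 + 4 + 24 + 10 + 24 = 98.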